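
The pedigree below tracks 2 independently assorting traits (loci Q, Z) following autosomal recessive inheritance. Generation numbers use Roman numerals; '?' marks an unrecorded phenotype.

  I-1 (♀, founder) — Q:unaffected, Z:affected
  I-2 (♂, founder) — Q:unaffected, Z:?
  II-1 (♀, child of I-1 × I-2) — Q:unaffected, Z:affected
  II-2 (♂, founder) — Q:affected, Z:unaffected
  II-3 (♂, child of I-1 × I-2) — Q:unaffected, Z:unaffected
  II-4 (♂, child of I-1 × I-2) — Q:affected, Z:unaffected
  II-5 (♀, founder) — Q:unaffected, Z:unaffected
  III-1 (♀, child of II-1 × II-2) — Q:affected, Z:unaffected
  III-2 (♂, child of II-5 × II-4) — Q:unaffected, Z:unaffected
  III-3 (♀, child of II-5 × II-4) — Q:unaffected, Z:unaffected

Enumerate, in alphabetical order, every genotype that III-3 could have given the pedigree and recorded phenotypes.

Q/I-1 un ·: Qq
Q/I-2 un ·: Qq
Q/II-1 un I-1×I-2: Qq
Q/II-2 aff ·: qq
Q/II-3 un I-1×I-2: QQ|Qq
Q/II-4 aff I-1×I-2: qq
Q/II-5 un ·: QQ|Qq
Q/III-1 aff II-1×II-2: qq
Q/III-2 un II-5×II-4: Qq
Q/III-3 un II-5×II-4: Qq
⇒ Q over [I-1,I-2,II-1,II-2,II-3,II-4,II-5,III-1,III-2,III-3]: 4 consistent
Z/I-1 aff ·: zz
Z/I-2 ? ·: Zz
Z/II-1 aff I-1×I-2: zz
Z/II-2 un ·: ZZ|Zz
Z/II-3 un I-1×I-2: Zz
Z/II-4 un I-1×I-2: Zz
Z/II-5 un ·: ZZ|Zz
Z/III-1 un II-1×II-2: Zz
Z/III-2 un II-5×II-4: ZZ|Zz
Z/III-3 un II-5×II-4: ZZ|Zz
⇒ Z over [I-1,I-2,II-1,II-2,II-3,II-4,II-5,III-1,III-2,III-3]: 16 consistent

III-3 ∈ {Qq ZZ, Qq Zz}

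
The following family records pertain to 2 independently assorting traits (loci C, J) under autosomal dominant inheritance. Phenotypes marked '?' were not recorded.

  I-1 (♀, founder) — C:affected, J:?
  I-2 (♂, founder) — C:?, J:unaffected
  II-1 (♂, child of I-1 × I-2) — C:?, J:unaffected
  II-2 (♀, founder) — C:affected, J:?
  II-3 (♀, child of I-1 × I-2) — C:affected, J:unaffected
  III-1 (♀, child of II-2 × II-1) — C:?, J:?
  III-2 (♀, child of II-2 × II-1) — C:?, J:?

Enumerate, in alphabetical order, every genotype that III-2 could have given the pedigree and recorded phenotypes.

III-2 ∈ {CC Jj, CC jj, Cc Jj, Cc jj, cc Jj, cc jj}

C/I-1 aff ·: Cc|CC
C/I-2 ? ·: cc|Cc|CC
C/II-1 ? I-1×I-2: cc|Cc|CC
C/II-2 aff ·: Cc|CC
C/II-3 aff I-1×I-2: Cc|CC
C/III-1 ? II-2×II-1: cc|Cc|CC
C/III-2 ? II-2×II-1: cc|Cc|CC
⇒ C over [I-1,I-2,II-1,II-2,II-3,III-1,III-2]: 154 consistent
J/I-1 ? ·: jj|Jj
J/I-2 un ·: jj
J/II-1 un I-1×I-2: jj
J/II-2 ? ·: jj|Jj|JJ
J/II-3 un I-1×I-2: jj
J/III-1 ? II-2×II-1: jj|Jj
J/III-2 ? II-2×II-1: jj|Jj
⇒ J over [I-1,I-2,II-1,II-2,II-3,III-1,III-2]: 12 consistent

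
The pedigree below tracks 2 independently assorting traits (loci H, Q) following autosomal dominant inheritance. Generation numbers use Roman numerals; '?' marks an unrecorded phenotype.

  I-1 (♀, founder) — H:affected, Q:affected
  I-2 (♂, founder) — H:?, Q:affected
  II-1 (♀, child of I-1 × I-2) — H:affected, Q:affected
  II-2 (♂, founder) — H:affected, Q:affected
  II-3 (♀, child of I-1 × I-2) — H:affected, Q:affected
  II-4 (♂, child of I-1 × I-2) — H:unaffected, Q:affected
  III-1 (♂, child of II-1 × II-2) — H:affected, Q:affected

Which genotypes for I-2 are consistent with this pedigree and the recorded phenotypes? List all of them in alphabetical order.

H/I-1 aff ·: Hh
H/I-2 ? ·: hh|Hh
H/II-1 aff I-1×I-2: Hh|HH
H/II-2 aff ·: Hh|HH
H/II-3 aff I-1×I-2: Hh|HH
H/II-4 un I-1×I-2: hh
H/III-1 aff II-1×II-2: Hh|HH
⇒ H over [I-1,I-2,II-1,II-2,II-3,II-4,III-1]: 18 consistent
Q/I-1 aff ·: Qq|QQ
Q/I-2 aff ·: Qq|QQ
Q/II-1 aff I-1×I-2: Qq|QQ
Q/II-2 aff ·: Qq|QQ
Q/II-3 aff I-1×I-2: Qq|QQ
Q/II-4 aff I-1×I-2: Qq|QQ
Q/III-1 aff II-1×II-2: Qq|QQ
⇒ Q over [I-1,I-2,II-1,II-2,II-3,II-4,III-1]: 87 consistent

I-2 ∈ {Hh QQ, Hh Qq, hh QQ, hh Qq}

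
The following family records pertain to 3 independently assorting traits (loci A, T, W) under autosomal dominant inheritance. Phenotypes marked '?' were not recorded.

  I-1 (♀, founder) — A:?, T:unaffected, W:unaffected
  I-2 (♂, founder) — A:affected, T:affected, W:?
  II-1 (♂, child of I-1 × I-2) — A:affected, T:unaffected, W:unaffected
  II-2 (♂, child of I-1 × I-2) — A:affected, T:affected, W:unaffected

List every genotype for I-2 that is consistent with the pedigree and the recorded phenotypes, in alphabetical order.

A/I-1 ? ·: aa|Aa|AA
A/I-2 aff ·: Aa|AA
A/II-1 aff I-1×I-2: Aa|AA
A/II-2 aff I-1×I-2: Aa|AA
⇒ A over [I-1,I-2,II-1,II-2]: 15 consistent
T/I-1 un ·: tt
T/I-2 aff ·: Tt
T/II-1 un I-1×I-2: tt
T/II-2 aff I-1×I-2: Tt
⇒ T over [I-1,I-2,II-1,II-2]: 1 consistent
W/I-1 un ·: ww
W/I-2 ? ·: ww|Ww
W/II-1 un I-1×I-2: ww
W/II-2 un I-1×I-2: ww
⇒ W over [I-1,I-2,II-1,II-2]: 2 consistent

I-2 ∈ {AA Tt Ww, AA Tt ww, Aa Tt Ww, Aa Tt ww}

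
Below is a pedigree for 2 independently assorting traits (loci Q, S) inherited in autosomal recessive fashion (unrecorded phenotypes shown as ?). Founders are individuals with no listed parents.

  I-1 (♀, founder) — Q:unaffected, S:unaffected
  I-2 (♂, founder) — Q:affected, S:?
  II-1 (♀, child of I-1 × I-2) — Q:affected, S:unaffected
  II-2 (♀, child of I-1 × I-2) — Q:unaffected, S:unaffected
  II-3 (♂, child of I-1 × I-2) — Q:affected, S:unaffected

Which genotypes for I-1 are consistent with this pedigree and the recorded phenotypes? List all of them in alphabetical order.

Q/I-1 un ·: Qq
Q/I-2 aff ·: qq
Q/II-1 aff I-1×I-2: qq
Q/II-2 un I-1×I-2: Qq
Q/II-3 aff I-1×I-2: qq
⇒ Q over [I-1,I-2,II-1,II-2,II-3]: 1 consistent
S/I-1 un ·: SS|Ss
S/I-2 ? ·: SS|Ss|ss
S/II-1 un I-1×I-2: SS|Ss
S/II-2 un I-1×I-2: SS|Ss
S/II-3 un I-1×I-2: SS|Ss
⇒ S over [I-1,I-2,II-1,II-2,II-3]: 27 consistent

I-1 ∈ {Qq SS, Qq Ss}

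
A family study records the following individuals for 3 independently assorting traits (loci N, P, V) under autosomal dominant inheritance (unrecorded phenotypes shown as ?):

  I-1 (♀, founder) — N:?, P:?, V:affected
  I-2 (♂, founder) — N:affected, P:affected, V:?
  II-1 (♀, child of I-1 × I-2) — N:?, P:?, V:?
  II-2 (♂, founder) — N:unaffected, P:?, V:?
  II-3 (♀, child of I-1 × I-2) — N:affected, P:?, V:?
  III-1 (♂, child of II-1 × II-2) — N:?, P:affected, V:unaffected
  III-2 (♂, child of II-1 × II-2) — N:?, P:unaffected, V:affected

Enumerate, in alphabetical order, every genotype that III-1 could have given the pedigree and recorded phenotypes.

N/I-1 ? ·: nn|Nn|NN
N/I-2 aff ·: Nn|NN
N/II-1 ? I-1×I-2: nn|Nn|NN
N/II-2 un ·: nn
N/II-3 aff I-1×I-2: Nn|NN
N/III-1 ? II-1×II-2: nn|Nn
N/III-2 ? II-1×II-2: nn|Nn
⇒ N over [I-1,I-2,II-1,II-2,II-3,III-1,III-2]: 42 consistent
P/I-1 ? ·: pp|Pp|PP
P/I-2 aff ·: Pp|PP
P/II-1 ? I-1×I-2: pp|Pp
P/II-2 ? ·: pp|Pp
P/II-3 ? I-1×I-2: pp|Pp|PP
P/III-1 aff II-1×II-2: Pp|PP
P/III-2 un II-1×II-2: pp
⇒ P over [I-1,I-2,II-1,II-2,II-3,III-1,III-2]: 35 consistent
V/I-1 aff ·: Vv|VV
V/I-2 ? ·: vv|Vv|VV
V/II-1 ? I-1×I-2: vv|Vv
V/II-2 ? ·: vv|Vv
V/II-3 ? I-1×I-2: vv|Vv|VV
V/III-1 un II-1×II-2: vv
V/III-2 aff II-1×II-2: Vv|VV
⇒ V over [I-1,I-2,II-1,II-2,II-3,III-1,III-2]: 35 consistent

III-1 ∈ {Nn PP vv, Nn Pp vv, nn PP vv, nn Pp vv}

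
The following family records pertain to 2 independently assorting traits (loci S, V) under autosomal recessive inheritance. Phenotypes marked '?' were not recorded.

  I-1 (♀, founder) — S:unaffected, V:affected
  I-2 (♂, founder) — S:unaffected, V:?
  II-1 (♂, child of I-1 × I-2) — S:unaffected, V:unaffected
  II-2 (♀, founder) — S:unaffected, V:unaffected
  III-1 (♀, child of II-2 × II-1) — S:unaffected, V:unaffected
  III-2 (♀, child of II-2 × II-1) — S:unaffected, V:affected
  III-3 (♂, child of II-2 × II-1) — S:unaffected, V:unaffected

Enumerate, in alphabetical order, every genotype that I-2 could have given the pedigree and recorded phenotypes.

S/I-1 un ·: SS|Ss
S/I-2 un ·: SS|Ss
S/II-1 un I-1×I-2: SS|Ss
S/II-2 un ·: SS|Ss
S/III-1 un II-2×II-1: SS|Ss
S/III-2 un II-2×II-1: SS|Ss
S/III-3 un II-2×II-1: SS|Ss
⇒ S over [I-1,I-2,II-1,II-2,III-1,III-2,III-3]: 84 consistent
V/I-1 aff ·: vv
V/I-2 ? ·: VV|Vv
V/II-1 un I-1×I-2: Vv
V/II-2 un ·: Vv
V/III-1 un II-2×II-1: VV|Vv
V/III-2 aff II-2×II-1: vv
V/III-3 un II-2×II-1: VV|Vv
⇒ V over [I-1,I-2,II-1,II-2,III-1,III-2,III-3]: 8 consistent

I-2 ∈ {SS VV, SS Vv, Ss VV, Ss Vv}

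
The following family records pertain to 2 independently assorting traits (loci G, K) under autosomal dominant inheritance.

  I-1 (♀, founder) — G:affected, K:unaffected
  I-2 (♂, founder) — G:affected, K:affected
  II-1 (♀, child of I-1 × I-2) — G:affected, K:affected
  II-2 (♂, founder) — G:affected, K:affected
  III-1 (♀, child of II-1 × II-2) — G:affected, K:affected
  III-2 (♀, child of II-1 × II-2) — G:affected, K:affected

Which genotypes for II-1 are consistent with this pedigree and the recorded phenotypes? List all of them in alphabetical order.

G/I-1 aff ·: Gg|GG
G/I-2 aff ·: Gg|GG
G/II-1 aff I-1×I-2: Gg|GG
G/II-2 aff ·: Gg|GG
G/III-1 aff II-1×II-2: Gg|GG
G/III-2 aff II-1×II-2: Gg|GG
⇒ G over [I-1,I-2,II-1,II-2,III-1,III-2]: 44 consistent
K/I-1 un ·: kk
K/I-2 aff ·: Kk|KK
K/II-1 aff I-1×I-2: Kk
K/II-2 aff ·: Kk|KK
K/III-1 aff II-1×II-2: Kk|KK
K/III-2 aff II-1×II-2: Kk|KK
⇒ K over [I-1,I-2,II-1,II-2,III-1,III-2]: 16 consistent

II-1 ∈ {GG Kk, Gg Kk}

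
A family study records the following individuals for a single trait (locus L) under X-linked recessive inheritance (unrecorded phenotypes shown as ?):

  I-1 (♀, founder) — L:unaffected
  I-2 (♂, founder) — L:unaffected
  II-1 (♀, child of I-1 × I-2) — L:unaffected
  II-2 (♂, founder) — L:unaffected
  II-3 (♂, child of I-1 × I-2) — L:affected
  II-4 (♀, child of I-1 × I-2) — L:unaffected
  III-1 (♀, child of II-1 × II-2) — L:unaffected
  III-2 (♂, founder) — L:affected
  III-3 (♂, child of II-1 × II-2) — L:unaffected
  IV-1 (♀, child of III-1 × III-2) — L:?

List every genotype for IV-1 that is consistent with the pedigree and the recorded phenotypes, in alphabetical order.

IV-1 ∈ {X^LX^l, X^lX^l}

L/I-1 un ·: X^LX^l
L/I-2 un ·: X^LY
L/II-1 un I-1×I-2: X^LX^L|X^LX^l
L/II-2 un ·: X^LY
L/II-3 aff I-1×I-2: X^lY
L/II-4 un I-1×I-2: X^LX^L|X^LX^l
L/III-1 un II-1×II-2: X^LX^L|X^LX^l
L/III-2 aff ·: X^lY
L/III-3 un II-1×II-2: X^LY
L/IV-1 ? III-1×III-2: X^LX^l|X^lX^l
⇒ L over [I-1,I-2,II-1,II-2,II-3,II-4,III-1,III-2,III-3,IV-1]: 8 consistent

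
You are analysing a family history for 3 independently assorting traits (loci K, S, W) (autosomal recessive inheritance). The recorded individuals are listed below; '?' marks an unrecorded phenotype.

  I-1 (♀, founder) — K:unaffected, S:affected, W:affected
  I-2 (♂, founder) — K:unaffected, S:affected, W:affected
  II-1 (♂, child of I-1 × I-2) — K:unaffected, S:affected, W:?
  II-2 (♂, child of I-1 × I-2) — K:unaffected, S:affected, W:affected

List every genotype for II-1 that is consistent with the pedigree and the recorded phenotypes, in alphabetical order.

II-1 ∈ {KK ss ww, Kk ss ww}

K/I-1 un ·: KK|Kk
K/I-2 un ·: KK|Kk
K/II-1 un I-1×I-2: KK|Kk
K/II-2 un I-1×I-2: KK|Kk
⇒ K over [I-1,I-2,II-1,II-2]: 13 consistent
S/I-1 aff ·: ss
S/I-2 aff ·: ss
S/II-1 aff I-1×I-2: ss
S/II-2 aff I-1×I-2: ss
⇒ S over [I-1,I-2,II-1,II-2]: 1 consistent
W/I-1 aff ·: ww
W/I-2 aff ·: ww
W/II-1 ? I-1×I-2: ww
W/II-2 aff I-1×I-2: ww
⇒ W over [I-1,I-2,II-1,II-2]: 1 consistent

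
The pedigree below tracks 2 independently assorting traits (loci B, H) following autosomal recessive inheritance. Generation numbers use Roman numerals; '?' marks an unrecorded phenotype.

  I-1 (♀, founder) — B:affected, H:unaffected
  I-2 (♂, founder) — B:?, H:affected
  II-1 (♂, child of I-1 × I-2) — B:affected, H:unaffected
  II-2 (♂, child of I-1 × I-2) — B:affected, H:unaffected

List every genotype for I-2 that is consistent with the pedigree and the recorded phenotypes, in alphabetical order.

I-2 ∈ {Bb hh, bb hh}

B/I-1 aff ·: bb
B/I-2 ? ·: Bb|bb
B/II-1 aff I-1×I-2: bb
B/II-2 aff I-1×I-2: bb
⇒ B over [I-1,I-2,II-1,II-2]: 2 consistent
H/I-1 un ·: HH|Hh
H/I-2 aff ·: hh
H/II-1 un I-1×I-2: Hh
H/II-2 un I-1×I-2: Hh
⇒ H over [I-1,I-2,II-1,II-2]: 2 consistent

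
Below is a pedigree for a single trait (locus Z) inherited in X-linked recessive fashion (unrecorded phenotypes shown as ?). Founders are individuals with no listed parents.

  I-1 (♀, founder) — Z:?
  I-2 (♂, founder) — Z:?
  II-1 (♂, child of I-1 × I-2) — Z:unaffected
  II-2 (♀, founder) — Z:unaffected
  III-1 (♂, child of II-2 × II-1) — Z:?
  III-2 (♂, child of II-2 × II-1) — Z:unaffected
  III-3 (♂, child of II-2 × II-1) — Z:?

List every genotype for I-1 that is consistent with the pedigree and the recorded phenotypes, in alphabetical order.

I-1 ∈ {X^ZX^Z, X^ZX^z}

Z/I-1 ? ·: X^ZX^Z|X^ZX^z
Z/I-2 ? ·: X^ZY|X^zY
Z/II-1 un I-1×I-2: X^ZY
Z/II-2 un ·: X^ZX^Z|X^ZX^z
Z/III-1 ? II-2×II-1: X^ZY|X^zY
Z/III-2 un II-2×II-1: X^ZY
Z/III-3 ? II-2×II-1: X^ZY|X^zY
⇒ Z over [I-1,I-2,II-1,II-2,III-1,III-2,III-3]: 20 consistent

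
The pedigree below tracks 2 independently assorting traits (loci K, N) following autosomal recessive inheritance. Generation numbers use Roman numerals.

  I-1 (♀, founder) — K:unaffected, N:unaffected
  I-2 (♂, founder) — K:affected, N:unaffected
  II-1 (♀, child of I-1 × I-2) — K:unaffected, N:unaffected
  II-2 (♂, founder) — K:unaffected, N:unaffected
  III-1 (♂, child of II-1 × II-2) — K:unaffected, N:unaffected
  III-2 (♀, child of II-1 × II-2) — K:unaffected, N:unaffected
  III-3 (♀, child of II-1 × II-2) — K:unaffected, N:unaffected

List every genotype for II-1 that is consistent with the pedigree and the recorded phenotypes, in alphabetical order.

K/I-1 un ·: KK|Kk
K/I-2 aff ·: kk
K/II-1 un I-1×I-2: Kk
K/II-2 un ·: KK|Kk
K/III-1 un II-1×II-2: KK|Kk
K/III-2 un II-1×II-2: KK|Kk
K/III-3 un II-1×II-2: KK|Kk
⇒ K over [I-1,I-2,II-1,II-2,III-1,III-2,III-3]: 32 consistent
N/I-1 un ·: NN|Nn
N/I-2 un ·: NN|Nn
N/II-1 un I-1×I-2: NN|Nn
N/II-2 un ·: NN|Nn
N/III-1 un II-1×II-2: NN|Nn
N/III-2 un II-1×II-2: NN|Nn
N/III-3 un II-1×II-2: NN|Nn
⇒ N over [I-1,I-2,II-1,II-2,III-1,III-2,III-3]: 84 consistent

II-1 ∈ {Kk NN, Kk Nn}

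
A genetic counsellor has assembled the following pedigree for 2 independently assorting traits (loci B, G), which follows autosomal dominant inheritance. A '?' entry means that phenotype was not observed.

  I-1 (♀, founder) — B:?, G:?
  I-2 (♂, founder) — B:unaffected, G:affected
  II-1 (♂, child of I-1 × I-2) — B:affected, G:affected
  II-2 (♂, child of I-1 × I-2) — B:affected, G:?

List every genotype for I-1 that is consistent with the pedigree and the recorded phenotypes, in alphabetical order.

I-1 ∈ {BB GG, BB Gg, BB gg, Bb GG, Bb Gg, Bb gg}

B/I-1 ? ·: Bb|BB
B/I-2 un ·: bb
B/II-1 aff I-1×I-2: Bb
B/II-2 aff I-1×I-2: Bb
⇒ B over [I-1,I-2,II-1,II-2]: 2 consistent
G/I-1 ? ·: gg|Gg|GG
G/I-2 aff ·: Gg|GG
G/II-1 aff I-1×I-2: Gg|GG
G/II-2 ? I-1×I-2: gg|Gg|GG
⇒ G over [I-1,I-2,II-1,II-2]: 18 consistent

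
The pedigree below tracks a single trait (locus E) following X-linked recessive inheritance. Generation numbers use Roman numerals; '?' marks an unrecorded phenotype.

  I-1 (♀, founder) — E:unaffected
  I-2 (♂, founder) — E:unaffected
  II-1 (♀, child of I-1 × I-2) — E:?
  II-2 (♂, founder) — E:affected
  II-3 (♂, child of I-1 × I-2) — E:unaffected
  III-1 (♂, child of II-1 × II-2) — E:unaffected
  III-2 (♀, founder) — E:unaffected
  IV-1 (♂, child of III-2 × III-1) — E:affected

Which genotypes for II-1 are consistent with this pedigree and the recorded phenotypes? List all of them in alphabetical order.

II-1 ∈ {X^EX^E, X^EX^e}

E/I-1 un ·: X^EX^E|X^EX^e
E/I-2 un ·: X^EY
E/II-1 ? I-1×I-2: X^EX^E|X^EX^e
E/II-2 aff ·: X^eY
E/II-3 un I-1×I-2: X^EY
E/III-1 un II-1×II-2: X^EY
E/III-2 un ·: X^EX^e
E/IV-1 aff III-2×III-1: X^eY
⇒ E over [I-1,I-2,II-1,II-2,II-3,III-1,III-2,IV-1]: 3 consistent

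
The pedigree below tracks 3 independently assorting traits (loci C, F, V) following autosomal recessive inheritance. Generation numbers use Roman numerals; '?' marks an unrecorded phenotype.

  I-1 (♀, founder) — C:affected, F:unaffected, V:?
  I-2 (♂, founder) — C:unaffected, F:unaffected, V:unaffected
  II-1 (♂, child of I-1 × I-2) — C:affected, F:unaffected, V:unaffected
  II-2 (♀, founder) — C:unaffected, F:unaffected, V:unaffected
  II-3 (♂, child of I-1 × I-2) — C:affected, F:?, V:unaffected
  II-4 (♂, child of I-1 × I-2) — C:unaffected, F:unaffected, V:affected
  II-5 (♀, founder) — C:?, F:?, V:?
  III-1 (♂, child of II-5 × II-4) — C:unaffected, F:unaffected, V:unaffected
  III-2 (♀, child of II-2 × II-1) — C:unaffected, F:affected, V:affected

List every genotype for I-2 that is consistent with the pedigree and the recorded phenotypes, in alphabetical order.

C/I-1 aff ·: cc
C/I-2 un ·: Cc
C/II-1 aff I-1×I-2: cc
C/II-2 un ·: CC|Cc
C/II-3 aff I-1×I-2: cc
C/II-4 un I-1×I-2: Cc
C/II-5 ? ·: CC|Cc|cc
C/III-1 un II-5×II-4: CC|Cc
C/III-2 un II-2×II-1: Cc
⇒ C over [I-1,I-2,II-1,II-2,II-3,II-4,II-5,III-1,III-2]: 10 consistent
F/I-1 un ·: FF|Ff
F/I-2 un ·: FF|Ff
F/II-1 un I-1×I-2: Ff
F/II-2 un ·: Ff
F/II-3 ? I-1×I-2: FF|Ff|ff
F/II-4 un I-1×I-2: FF|Ff
F/II-5 ? ·: FF|Ff|ff
F/III-1 un II-5×II-4: FF|Ff
F/III-2 aff II-2×II-1: ff
⇒ F over [I-1,I-2,II-1,II-2,II-3,II-4,II-5,III-1,III-2]: 63 consistent
V/I-1 ? ·: Vv|vv
V/I-2 un ·: Vv
V/II-1 un I-1×I-2: Vv
V/II-2 un ·: Vv
V/II-3 un I-1×I-2: VV|Vv
V/II-4 aff I-1×I-2: vv
V/II-5 ? ·: VV|Vv
V/III-1 un II-5×II-4: Vv
V/III-2 aff II-2×II-1: vv
⇒ V over [I-1,I-2,II-1,II-2,II-3,II-4,II-5,III-1,III-2]: 6 consistent

I-2 ∈ {Cc FF Vv, Cc Ff Vv}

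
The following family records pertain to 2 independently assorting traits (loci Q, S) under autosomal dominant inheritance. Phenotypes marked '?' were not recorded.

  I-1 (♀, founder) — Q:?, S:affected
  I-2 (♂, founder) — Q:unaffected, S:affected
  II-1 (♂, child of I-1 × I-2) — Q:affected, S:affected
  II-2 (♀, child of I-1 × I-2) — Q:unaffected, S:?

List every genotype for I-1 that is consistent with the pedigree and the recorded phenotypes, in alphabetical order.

I-1 ∈ {Qq SS, Qq Ss}

Q/I-1 ? ·: Qq
Q/I-2 un ·: qq
Q/II-1 aff I-1×I-2: Qq
Q/II-2 un I-1×I-2: qq
⇒ Q over [I-1,I-2,II-1,II-2]: 1 consistent
S/I-1 aff ·: Ss|SS
S/I-2 aff ·: Ss|SS
S/II-1 aff I-1×I-2: Ss|SS
S/II-2 ? I-1×I-2: ss|Ss|SS
⇒ S over [I-1,I-2,II-1,II-2]: 15 consistent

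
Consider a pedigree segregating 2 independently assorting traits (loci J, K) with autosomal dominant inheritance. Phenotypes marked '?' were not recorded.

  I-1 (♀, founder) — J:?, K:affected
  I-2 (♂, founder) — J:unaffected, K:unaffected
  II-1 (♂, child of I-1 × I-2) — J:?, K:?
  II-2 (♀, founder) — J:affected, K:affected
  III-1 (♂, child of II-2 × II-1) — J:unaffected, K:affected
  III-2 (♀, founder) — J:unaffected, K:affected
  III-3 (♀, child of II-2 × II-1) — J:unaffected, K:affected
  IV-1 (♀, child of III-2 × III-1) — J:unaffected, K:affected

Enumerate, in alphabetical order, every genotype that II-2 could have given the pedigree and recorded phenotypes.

J/I-1 ? ·: jj|Jj|JJ
J/I-2 un ·: jj
J/II-1 ? I-1×I-2: jj|Jj
J/II-2 aff ·: Jj
J/III-1 un II-2×II-1: jj
J/III-2 un ·: jj
J/III-3 un II-2×II-1: jj
J/IV-1 un III-2×III-1: jj
⇒ J over [I-1,I-2,II-1,II-2,III-1,III-2,III-3,IV-1]: 4 consistent
K/I-1 aff ·: Kk|KK
K/I-2 un ·: kk
K/II-1 ? I-1×I-2: kk|Kk
K/II-2 aff ·: Kk|KK
K/III-1 aff II-2×II-1: Kk|KK
K/III-2 aff ·: Kk|KK
K/III-3 aff II-2×II-1: Kk|KK
K/IV-1 aff III-2×III-1: Kk|KK
⇒ K over [I-1,I-2,II-1,II-2,III-1,III-2,III-3,IV-1]: 64 consistent

II-2 ∈ {Jj KK, Jj Kk}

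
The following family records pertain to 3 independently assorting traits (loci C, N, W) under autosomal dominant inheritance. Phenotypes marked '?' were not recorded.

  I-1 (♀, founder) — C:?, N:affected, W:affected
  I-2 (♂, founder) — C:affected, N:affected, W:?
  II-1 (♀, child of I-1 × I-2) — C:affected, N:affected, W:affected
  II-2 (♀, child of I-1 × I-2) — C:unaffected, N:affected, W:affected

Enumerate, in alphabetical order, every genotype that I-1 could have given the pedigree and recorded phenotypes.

I-1 ∈ {Cc NN WW, Cc NN Ww, Cc Nn WW, Cc Nn Ww, cc NN WW, cc NN Ww, cc Nn WW, cc Nn Ww}

C/I-1 ? ·: cc|Cc
C/I-2 aff ·: Cc
C/II-1 aff I-1×I-2: Cc|CC
C/II-2 un I-1×I-2: cc
⇒ C over [I-1,I-2,II-1,II-2]: 3 consistent
N/I-1 aff ·: Nn|NN
N/I-2 aff ·: Nn|NN
N/II-1 aff I-1×I-2: Nn|NN
N/II-2 aff I-1×I-2: Nn|NN
⇒ N over [I-1,I-2,II-1,II-2]: 13 consistent
W/I-1 aff ·: Ww|WW
W/I-2 ? ·: ww|Ww|WW
W/II-1 aff I-1×I-2: Ww|WW
W/II-2 aff I-1×I-2: Ww|WW
⇒ W over [I-1,I-2,II-1,II-2]: 15 consistent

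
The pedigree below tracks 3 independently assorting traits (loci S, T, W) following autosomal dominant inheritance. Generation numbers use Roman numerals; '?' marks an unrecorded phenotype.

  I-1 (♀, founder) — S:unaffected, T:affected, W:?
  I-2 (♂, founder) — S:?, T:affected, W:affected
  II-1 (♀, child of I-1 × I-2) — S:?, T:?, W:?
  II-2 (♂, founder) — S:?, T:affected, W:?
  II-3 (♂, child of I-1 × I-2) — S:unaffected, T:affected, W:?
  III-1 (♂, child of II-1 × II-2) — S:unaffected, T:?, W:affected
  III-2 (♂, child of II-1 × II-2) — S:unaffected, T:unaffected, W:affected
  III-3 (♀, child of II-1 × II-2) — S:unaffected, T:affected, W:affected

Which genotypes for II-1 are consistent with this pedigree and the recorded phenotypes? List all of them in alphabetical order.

S/I-1 un ·: ss
S/I-2 ? ·: ss|Ss
S/II-1 ? I-1×I-2: ss|Ss
S/II-2 ? ·: ss|Ss
S/II-3 un I-1×I-2: ss
S/III-1 un II-1×II-2: ss
S/III-2 un II-1×II-2: ss
S/III-3 un II-1×II-2: ss
⇒ S over [I-1,I-2,II-1,II-2,II-3,III-1,III-2,III-3]: 6 consistent
T/I-1 aff ·: Tt|TT
T/I-2 aff ·: Tt|TT
T/II-1 ? I-1×I-2: tt|Tt
T/II-2 aff ·: Tt
T/II-3 aff I-1×I-2: Tt|TT
T/III-1 ? II-1×II-2: tt|Tt|TT
T/III-2 un II-1×II-2: tt
T/III-3 aff II-1×II-2: Tt|TT
⇒ T over [I-1,I-2,II-1,II-2,II-3,III-1,III-2,III-3]: 40 consistent
W/I-1 ? ·: ww|Ww|WW
W/I-2 aff ·: Ww|WW
W/II-1 ? I-1×I-2: ww|Ww|WW
W/II-2 ? ·: ww|Ww|WW
W/II-3 ? I-1×I-2: ww|Ww|WW
W/III-1 aff II-1×II-2: Ww|WW
W/III-2 aff II-1×II-2: Ww|WW
W/III-3 aff II-1×II-2: Ww|WW
⇒ W over [I-1,I-2,II-1,II-2,II-3,III-1,III-2,III-3]: 260 consistent

II-1 ∈ {Ss Tt WW, Ss Tt Ww, Ss Tt ww, Ss tt WW, Ss tt Ww, Ss tt ww, ss Tt WW, ss Tt Ww, ss Tt ww, ss tt WW, ss tt Ww, ss tt ww}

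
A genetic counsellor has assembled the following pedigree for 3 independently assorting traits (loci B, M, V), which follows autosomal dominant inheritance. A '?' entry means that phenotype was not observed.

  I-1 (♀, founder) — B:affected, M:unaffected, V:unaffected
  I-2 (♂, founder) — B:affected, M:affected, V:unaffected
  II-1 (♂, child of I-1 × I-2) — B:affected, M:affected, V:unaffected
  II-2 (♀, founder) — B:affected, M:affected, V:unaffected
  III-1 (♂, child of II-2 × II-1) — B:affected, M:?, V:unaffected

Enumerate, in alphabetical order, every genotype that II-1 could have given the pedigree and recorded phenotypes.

B/I-1 aff ·: Bb|BB
B/I-2 aff ·: Bb|BB
B/II-1 aff I-1×I-2: Bb|BB
B/II-2 aff ·: Bb|BB
B/III-1 aff II-2×II-1: Bb|BB
⇒ B over [I-1,I-2,II-1,II-2,III-1]: 24 consistent
M/I-1 un ·: mm
M/I-2 aff ·: Mm|MM
M/II-1 aff I-1×I-2: Mm
M/II-2 aff ·: Mm|MM
M/III-1 ? II-2×II-1: mm|Mm|MM
⇒ M over [I-1,I-2,II-1,II-2,III-1]: 10 consistent
V/I-1 un ·: vv
V/I-2 un ·: vv
V/II-1 un I-1×I-2: vv
V/II-2 un ·: vv
V/III-1 un II-2×II-1: vv
⇒ V over [I-1,I-2,II-1,II-2,III-1]: 1 consistent

II-1 ∈ {BB Mm vv, Bb Mm vv}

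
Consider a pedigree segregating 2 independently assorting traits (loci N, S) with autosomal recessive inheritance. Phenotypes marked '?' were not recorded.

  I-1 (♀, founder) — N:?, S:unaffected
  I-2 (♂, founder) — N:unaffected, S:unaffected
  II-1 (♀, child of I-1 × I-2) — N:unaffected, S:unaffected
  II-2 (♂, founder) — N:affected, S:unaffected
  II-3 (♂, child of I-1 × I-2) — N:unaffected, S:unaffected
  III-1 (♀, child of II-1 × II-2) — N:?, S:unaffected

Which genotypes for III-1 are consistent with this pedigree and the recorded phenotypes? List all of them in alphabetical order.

N/I-1 ? ·: NN|Nn|nn
N/I-2 un ·: NN|Nn
N/II-1 un I-1×I-2: NN|Nn
N/II-2 aff ·: nn
N/II-3 un I-1×I-2: NN|Nn
N/III-1 ? II-1×II-2: Nn|nn
⇒ N over [I-1,I-2,II-1,II-2,II-3,III-1]: 23 consistent
S/I-1 un ·: SS|Ss
S/I-2 un ·: SS|Ss
S/II-1 un I-1×I-2: SS|Ss
S/II-2 un ·: SS|Ss
S/II-3 un I-1×I-2: SS|Ss
S/III-1 un II-1×II-2: SS|Ss
⇒ S over [I-1,I-2,II-1,II-2,II-3,III-1]: 45 consistent

III-1 ∈ {Nn SS, Nn Ss, nn SS, nn Ss}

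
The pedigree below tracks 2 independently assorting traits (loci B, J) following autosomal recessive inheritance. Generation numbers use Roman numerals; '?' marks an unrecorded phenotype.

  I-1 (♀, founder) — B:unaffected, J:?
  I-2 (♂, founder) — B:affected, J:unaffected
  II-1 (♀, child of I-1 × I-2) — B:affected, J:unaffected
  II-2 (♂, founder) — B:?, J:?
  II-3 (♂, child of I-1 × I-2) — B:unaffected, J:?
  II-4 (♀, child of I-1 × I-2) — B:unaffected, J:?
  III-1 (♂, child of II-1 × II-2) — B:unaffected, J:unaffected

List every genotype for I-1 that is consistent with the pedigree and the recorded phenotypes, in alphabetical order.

B/I-1 un ·: Bb
B/I-2 aff ·: bb
B/II-1 aff I-1×I-2: bb
B/II-2 ? ·: BB|Bb
B/II-3 un I-1×I-2: Bb
B/II-4 un I-1×I-2: Bb
B/III-1 un II-1×II-2: Bb
⇒ B over [I-1,I-2,II-1,II-2,II-3,II-4,III-1]: 2 consistent
J/I-1 ? ·: JJ|Jj|jj
J/I-2 un ·: JJ|Jj
J/II-1 un I-1×I-2: JJ|Jj
J/II-2 ? ·: JJ|Jj|jj
J/II-3 ? I-1×I-2: JJ|Jj|jj
J/II-4 ? I-1×I-2: JJ|Jj|jj
J/III-1 un II-1×II-2: JJ|Jj
⇒ J over [I-1,I-2,II-1,II-2,II-3,II-4,III-1]: 182 consistent

I-1 ∈ {Bb JJ, Bb Jj, Bb jj}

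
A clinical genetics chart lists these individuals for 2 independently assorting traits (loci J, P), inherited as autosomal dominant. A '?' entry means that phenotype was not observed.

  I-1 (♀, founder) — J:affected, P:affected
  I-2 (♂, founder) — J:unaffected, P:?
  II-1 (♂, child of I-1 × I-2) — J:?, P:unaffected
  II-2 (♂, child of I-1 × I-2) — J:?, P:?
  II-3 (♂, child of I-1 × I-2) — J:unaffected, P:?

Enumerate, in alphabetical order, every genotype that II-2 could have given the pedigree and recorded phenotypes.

J/I-1 aff ·: Jj
J/I-2 un ·: jj
J/II-1 ? I-1×I-2: jj|Jj
J/II-2 ? I-1×I-2: jj|Jj
J/II-3 un I-1×I-2: jj
⇒ J over [I-1,I-2,II-1,II-2,II-3]: 4 consistent
P/I-1 aff ·: Pp
P/I-2 ? ·: pp|Pp
P/II-1 un I-1×I-2: pp
P/II-2 ? I-1×I-2: pp|Pp|PP
P/II-3 ? I-1×I-2: pp|Pp|PP
⇒ P over [I-1,I-2,II-1,II-2,II-3]: 13 consistent

II-2 ∈ {Jj PP, Jj Pp, Jj pp, jj PP, jj Pp, jj pp}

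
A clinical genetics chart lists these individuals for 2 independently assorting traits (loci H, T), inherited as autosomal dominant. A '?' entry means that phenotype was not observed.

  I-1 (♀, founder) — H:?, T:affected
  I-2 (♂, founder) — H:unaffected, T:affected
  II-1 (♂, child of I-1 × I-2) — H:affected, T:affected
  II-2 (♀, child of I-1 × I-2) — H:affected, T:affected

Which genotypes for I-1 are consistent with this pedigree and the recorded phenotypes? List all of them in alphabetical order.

I-1 ∈ {HH TT, HH Tt, Hh TT, Hh Tt}

H/I-1 ? ·: Hh|HH
H/I-2 un ·: hh
H/II-1 aff I-1×I-2: Hh
H/II-2 aff I-1×I-2: Hh
⇒ H over [I-1,I-2,II-1,II-2]: 2 consistent
T/I-1 aff ·: Tt|TT
T/I-2 aff ·: Tt|TT
T/II-1 aff I-1×I-2: Tt|TT
T/II-2 aff I-1×I-2: Tt|TT
⇒ T over [I-1,I-2,II-1,II-2]: 13 consistent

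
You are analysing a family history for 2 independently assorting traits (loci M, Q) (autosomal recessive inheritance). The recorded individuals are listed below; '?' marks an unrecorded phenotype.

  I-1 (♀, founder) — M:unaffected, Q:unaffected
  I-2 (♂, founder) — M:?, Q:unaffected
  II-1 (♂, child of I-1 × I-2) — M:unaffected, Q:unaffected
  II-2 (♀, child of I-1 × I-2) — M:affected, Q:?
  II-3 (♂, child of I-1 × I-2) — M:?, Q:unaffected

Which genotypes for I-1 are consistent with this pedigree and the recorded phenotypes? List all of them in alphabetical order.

I-1 ∈ {Mm QQ, Mm Qq}

M/I-1 un ·: Mm
M/I-2 ? ·: Mm|mm
M/II-1 un I-1×I-2: MM|Mm
M/II-2 aff I-1×I-2: mm
M/II-3 ? I-1×I-2: MM|Mm|mm
⇒ M over [I-1,I-2,II-1,II-2,II-3]: 8 consistent
Q/I-1 un ·: QQ|Qq
Q/I-2 un ·: QQ|Qq
Q/II-1 un I-1×I-2: QQ|Qq
Q/II-2 ? I-1×I-2: QQ|Qq|qq
Q/II-3 un I-1×I-2: QQ|Qq
⇒ Q over [I-1,I-2,II-1,II-2,II-3]: 29 consistent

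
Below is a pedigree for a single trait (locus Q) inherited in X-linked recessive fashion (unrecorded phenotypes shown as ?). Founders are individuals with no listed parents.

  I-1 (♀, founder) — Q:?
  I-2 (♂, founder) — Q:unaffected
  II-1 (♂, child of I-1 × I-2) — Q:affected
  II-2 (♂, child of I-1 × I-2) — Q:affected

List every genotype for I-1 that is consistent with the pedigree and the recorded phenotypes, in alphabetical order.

I-1 ∈ {X^QX^q, X^qX^q}

Q/I-1 ? ·: X^QX^q|X^qX^q
Q/I-2 un ·: X^QY
Q/II-1 aff I-1×I-2: X^qY
Q/II-2 aff I-1×I-2: X^qY
⇒ Q over [I-1,I-2,II-1,II-2]: 2 consistent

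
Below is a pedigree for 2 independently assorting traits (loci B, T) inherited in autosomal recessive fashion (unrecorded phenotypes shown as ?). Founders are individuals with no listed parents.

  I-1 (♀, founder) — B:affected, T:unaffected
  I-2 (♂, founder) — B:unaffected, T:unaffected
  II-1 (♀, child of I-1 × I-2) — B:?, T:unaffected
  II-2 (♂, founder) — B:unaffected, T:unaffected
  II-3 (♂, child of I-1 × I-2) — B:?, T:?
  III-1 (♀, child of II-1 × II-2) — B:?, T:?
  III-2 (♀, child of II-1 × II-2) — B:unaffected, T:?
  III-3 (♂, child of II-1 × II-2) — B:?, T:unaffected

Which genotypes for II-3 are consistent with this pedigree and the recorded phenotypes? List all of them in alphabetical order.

II-3 ∈ {Bb TT, Bb Tt, Bb tt, bb TT, bb Tt, bb tt}

B/I-1 aff ·: bb
B/I-2 un ·: BB|Bb
B/II-1 ? I-1×I-2: Bb|bb
B/II-2 un ·: BB|Bb
B/II-3 ? I-1×I-2: Bb|bb
B/III-1 ? II-1×II-2: BB|Bb|bb
B/III-2 un II-1×II-2: BB|Bb
B/III-3 ? II-1×II-2: BB|Bb|bb
⇒ B over [I-1,I-2,II-1,II-2,II-3,III-1,III-2,III-3]: 88 consistent
T/I-1 un ·: TT|Tt
T/I-2 un ·: TT|Tt
T/II-1 un I-1×I-2: TT|Tt
T/II-2 un ·: TT|Tt
T/II-3 ? I-1×I-2: TT|Tt|tt
T/III-1 ? II-1×II-2: TT|Tt|tt
T/III-2 ? II-1×II-2: TT|Tt|tt
T/III-3 un II-1×II-2: TT|Tt
⇒ T over [I-1,I-2,II-1,II-2,II-3,III-1,III-2,III-3]: 254 consistent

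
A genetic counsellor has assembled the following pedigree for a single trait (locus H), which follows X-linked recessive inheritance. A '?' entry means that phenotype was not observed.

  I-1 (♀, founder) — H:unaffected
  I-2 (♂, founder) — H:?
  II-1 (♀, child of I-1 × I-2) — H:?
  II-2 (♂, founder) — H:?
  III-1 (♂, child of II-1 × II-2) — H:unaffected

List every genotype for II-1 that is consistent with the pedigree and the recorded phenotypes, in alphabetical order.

H/I-1 un ·: X^HX^H|X^HX^h
H/I-2 ? ·: X^HY|X^hY
H/II-1 ? I-1×I-2: X^HX^H|X^HX^h
H/II-2 ? ·: X^HY|X^hY
H/III-1 un II-1×II-2: X^HY
⇒ H over [I-1,I-2,II-1,II-2,III-1]: 10 consistent

II-1 ∈ {X^HX^H, X^HX^h}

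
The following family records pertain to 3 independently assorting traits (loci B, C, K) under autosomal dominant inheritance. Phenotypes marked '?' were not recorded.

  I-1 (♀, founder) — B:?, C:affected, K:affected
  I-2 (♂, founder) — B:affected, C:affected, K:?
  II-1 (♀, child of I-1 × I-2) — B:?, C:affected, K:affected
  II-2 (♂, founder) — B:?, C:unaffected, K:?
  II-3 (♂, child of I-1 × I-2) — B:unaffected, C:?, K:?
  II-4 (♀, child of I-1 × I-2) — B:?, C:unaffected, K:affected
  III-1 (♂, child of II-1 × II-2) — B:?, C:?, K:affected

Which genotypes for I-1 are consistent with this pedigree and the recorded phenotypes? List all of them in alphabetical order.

B/I-1 ? ·: bb|Bb
B/I-2 aff ·: Bb
B/II-1 ? I-1×I-2: bb|Bb|BB
B/II-2 ? ·: bb|Bb|BB
B/II-3 un I-1×I-2: bb
B/II-4 ? I-1×I-2: bb|Bb|BB
B/III-1 ? II-1×II-2: bb|Bb|BB
⇒ B over [I-1,I-2,II-1,II-2,II-3,II-4,III-1]: 67 consistent
C/I-1 aff ·: Cc
C/I-2 aff ·: Cc
C/II-1 aff I-1×I-2: Cc|CC
C/II-2 un ·: cc
C/II-3 ? I-1×I-2: cc|Cc|CC
C/II-4 un I-1×I-2: cc
C/III-1 ? II-1×II-2: cc|Cc
⇒ C over [I-1,I-2,II-1,II-2,II-3,II-4,III-1]: 9 consistent
K/I-1 aff ·: Kk|KK
K/I-2 ? ·: kk|Kk|KK
K/II-1 aff I-1×I-2: Kk|KK
K/II-2 ? ·: kk|Kk|KK
K/II-3 ? I-1×I-2: kk|Kk|KK
K/II-4 aff I-1×I-2: Kk|KK
K/III-1 aff II-1×II-2: Kk|KK
⇒ K over [I-1,I-2,II-1,II-2,II-3,II-4,III-1]: 145 consistent

I-1 ∈ {Bb Cc KK, Bb Cc Kk, bb Cc KK, bb Cc Kk}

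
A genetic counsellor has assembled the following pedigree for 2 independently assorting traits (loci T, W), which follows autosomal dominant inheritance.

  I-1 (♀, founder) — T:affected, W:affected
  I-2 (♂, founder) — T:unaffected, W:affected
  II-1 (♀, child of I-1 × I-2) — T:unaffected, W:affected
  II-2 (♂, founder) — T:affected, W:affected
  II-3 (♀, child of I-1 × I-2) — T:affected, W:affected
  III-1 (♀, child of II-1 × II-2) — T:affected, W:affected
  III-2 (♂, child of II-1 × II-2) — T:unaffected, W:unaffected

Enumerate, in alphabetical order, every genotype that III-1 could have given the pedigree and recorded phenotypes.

T/I-1 aff ·: Tt
T/I-2 un ·: tt
T/II-1 un I-1×I-2: tt
T/II-2 aff ·: Tt
T/II-3 aff I-1×I-2: Tt
T/III-1 aff II-1×II-2: Tt
T/III-2 un II-1×II-2: tt
⇒ T over [I-1,I-2,II-1,II-2,II-3,III-1,III-2]: 1 consistent
W/I-1 aff ·: Ww|WW
W/I-2 aff ·: Ww|WW
W/II-1 aff I-1×I-2: Ww
W/II-2 aff ·: Ww
W/II-3 aff I-1×I-2: Ww|WW
W/III-1 aff II-1×II-2: Ww|WW
W/III-2 un II-1×II-2: ww
⇒ W over [I-1,I-2,II-1,II-2,II-3,III-1,III-2]: 12 consistent

III-1 ∈ {Tt WW, Tt Ww}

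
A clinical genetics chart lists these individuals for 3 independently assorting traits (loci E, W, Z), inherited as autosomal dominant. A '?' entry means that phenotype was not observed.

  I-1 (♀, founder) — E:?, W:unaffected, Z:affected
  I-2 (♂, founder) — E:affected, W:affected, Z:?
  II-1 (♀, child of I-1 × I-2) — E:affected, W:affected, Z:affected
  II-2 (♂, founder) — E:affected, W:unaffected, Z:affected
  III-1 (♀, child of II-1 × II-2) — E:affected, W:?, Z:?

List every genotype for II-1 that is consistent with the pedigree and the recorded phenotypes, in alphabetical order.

E/I-1 ? ·: ee|Ee|EE
E/I-2 aff ·: Ee|EE
E/II-1 aff I-1×I-2: Ee|EE
E/II-2 aff ·: Ee|EE
E/III-1 aff II-1×II-2: Ee|EE
⇒ E over [I-1,I-2,II-1,II-2,III-1]: 32 consistent
W/I-1 un ·: ww
W/I-2 aff ·: Ww|WW
W/II-1 aff I-1×I-2: Ww
W/II-2 un ·: ww
W/III-1 ? II-1×II-2: ww|Ww
⇒ W over [I-1,I-2,II-1,II-2,III-1]: 4 consistent
Z/I-1 aff ·: Zz|ZZ
Z/I-2 ? ·: zz|Zz|ZZ
Z/II-1 aff I-1×I-2: Zz|ZZ
Z/II-2 aff ·: Zz|ZZ
Z/III-1 ? II-1×II-2: zz|Zz|ZZ
⇒ Z over [I-1,I-2,II-1,II-2,III-1]: 37 consistent

II-1 ∈ {EE Ww ZZ, EE Ww Zz, Ee Ww ZZ, Ee Ww Zz}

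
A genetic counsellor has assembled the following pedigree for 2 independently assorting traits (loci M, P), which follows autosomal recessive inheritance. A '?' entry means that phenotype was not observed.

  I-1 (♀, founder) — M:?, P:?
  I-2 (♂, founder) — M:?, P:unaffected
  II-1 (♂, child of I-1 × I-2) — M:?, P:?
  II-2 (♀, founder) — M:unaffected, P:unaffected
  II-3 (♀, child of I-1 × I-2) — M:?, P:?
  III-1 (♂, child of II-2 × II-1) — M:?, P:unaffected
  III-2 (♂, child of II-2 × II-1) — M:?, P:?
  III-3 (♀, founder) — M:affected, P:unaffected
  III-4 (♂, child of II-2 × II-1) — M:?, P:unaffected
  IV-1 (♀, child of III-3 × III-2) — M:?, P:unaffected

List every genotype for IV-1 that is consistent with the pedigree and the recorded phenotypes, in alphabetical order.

M/I-1 ? ·: MM|Mm|mm
M/I-2 ? ·: MM|Mm|mm
M/II-1 ? I-1×I-2: MM|Mm|mm
M/II-2 un ·: MM|Mm
M/II-3 ? I-1×I-2: MM|Mm|mm
M/III-1 ? II-2×II-1: MM|Mm|mm
M/III-2 ? II-2×II-1: MM|Mm|mm
M/III-3 aff ·: mm
M/III-4 ? II-2×II-1: MM|Mm|mm
M/IV-1 ? III-3×III-2: Mm|mm
⇒ M over [I-1,I-2,II-1,II-2,II-3,III-1,III-2,III-3,III-4,IV-1]: 840 consistent
P/I-1 ? ·: PP|Pp|pp
P/I-2 un ·: PP|Pp
P/II-1 ? I-1×I-2: PP|Pp|pp
P/II-2 un ·: PP|Pp
P/II-3 ? I-1×I-2: PP|Pp|pp
P/III-1 un II-2×II-1: PP|Pp
P/III-2 ? II-2×II-1: PP|Pp|pp
P/III-3 un ·: PP|Pp
P/III-4 un II-2×II-1: PP|Pp
P/IV-1 un III-3×III-2: PP|Pp
⇒ P over [I-1,I-2,II-1,II-2,II-3,III-1,III-2,III-3,III-4,IV-1]: 938 consistent

IV-1 ∈ {Mm PP, Mm Pp, mm PP, mm Pp}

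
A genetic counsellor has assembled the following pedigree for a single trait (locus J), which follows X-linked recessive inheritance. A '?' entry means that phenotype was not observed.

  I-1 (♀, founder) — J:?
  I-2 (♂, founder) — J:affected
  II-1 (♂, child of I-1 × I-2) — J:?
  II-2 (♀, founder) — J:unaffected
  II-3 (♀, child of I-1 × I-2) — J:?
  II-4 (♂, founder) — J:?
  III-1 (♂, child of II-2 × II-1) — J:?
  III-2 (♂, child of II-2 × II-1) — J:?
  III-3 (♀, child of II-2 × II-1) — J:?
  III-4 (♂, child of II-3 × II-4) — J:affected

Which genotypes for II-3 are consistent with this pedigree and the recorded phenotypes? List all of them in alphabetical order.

J/I-1 ? ·: X^JX^J|X^JX^j|X^jX^j
J/I-2 aff ·: X^jY
J/II-1 ? I-1×I-2: X^JY|X^jY
J/II-2 un ·: X^JX^J|X^JX^j
J/II-3 ? I-1×I-2: X^JX^j|X^jX^j
J/II-4 ? ·: X^JY|X^jY
J/III-1 ? II-2×II-1: X^JY|X^jY
J/III-2 ? II-2×II-1: X^JY|X^jY
J/III-3 ? II-2×II-1: X^JX^J|X^JX^j|X^jX^j
J/III-4 aff II-3×II-4: X^jY
⇒ J over [I-1,I-2,II-1,II-2,II-3,II-4,III-1,III-2,III-3,III-4]: 108 consistent

II-3 ∈ {X^JX^j, X^jX^j}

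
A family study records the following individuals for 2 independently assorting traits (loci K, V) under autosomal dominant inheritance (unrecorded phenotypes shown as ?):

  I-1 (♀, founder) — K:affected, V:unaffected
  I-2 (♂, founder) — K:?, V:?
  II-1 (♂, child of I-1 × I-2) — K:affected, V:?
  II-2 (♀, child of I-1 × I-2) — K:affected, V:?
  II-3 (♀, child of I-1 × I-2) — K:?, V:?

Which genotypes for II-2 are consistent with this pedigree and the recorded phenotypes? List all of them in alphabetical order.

K/I-1 aff ·: Kk|KK
K/I-2 ? ·: kk|Kk|KK
K/II-1 aff I-1×I-2: Kk|KK
K/II-2 aff I-1×I-2: Kk|KK
K/II-3 ? I-1×I-2: kk|Kk|KK
⇒ K over [I-1,I-2,II-1,II-2,II-3]: 32 consistent
V/I-1 un ·: vv
V/I-2 ? ·: vv|Vv|VV
V/II-1 ? I-1×I-2: vv|Vv
V/II-2 ? I-1×I-2: vv|Vv
V/II-3 ? I-1×I-2: vv|Vv
⇒ V over [I-1,I-2,II-1,II-2,II-3]: 10 consistent

II-2 ∈ {KK Vv, KK vv, Kk Vv, Kk vv}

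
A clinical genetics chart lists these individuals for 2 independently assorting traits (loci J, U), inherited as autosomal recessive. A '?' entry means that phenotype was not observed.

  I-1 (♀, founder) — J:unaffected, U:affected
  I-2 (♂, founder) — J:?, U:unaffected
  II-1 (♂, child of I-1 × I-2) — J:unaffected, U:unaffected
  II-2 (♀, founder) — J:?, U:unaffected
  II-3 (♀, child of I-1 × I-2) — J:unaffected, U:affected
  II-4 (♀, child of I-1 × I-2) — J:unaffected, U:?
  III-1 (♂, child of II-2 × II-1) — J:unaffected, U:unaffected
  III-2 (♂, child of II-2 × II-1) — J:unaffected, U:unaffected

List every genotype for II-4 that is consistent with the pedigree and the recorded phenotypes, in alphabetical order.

II-4 ∈ {JJ Uu, JJ uu, Jj Uu, Jj uu}

J/I-1 un ·: JJ|Jj
J/I-2 ? ·: JJ|Jj|jj
J/II-1 un I-1×I-2: JJ|Jj
J/II-2 ? ·: JJ|Jj|jj
J/II-3 un I-1×I-2: JJ|Jj
J/II-4 un I-1×I-2: JJ|Jj
J/III-1 un II-2×II-1: JJ|Jj
J/III-2 un II-2×II-1: JJ|Jj
⇒ J over [I-1,I-2,II-1,II-2,II-3,II-4,III-1,III-2]: 204 consistent
U/I-1 aff ·: uu
U/I-2 un ·: Uu
U/II-1 un I-1×I-2: Uu
U/II-2 un ·: UU|Uu
U/II-3 aff I-1×I-2: uu
U/II-4 ? I-1×I-2: Uu|uu
U/III-1 un II-2×II-1: UU|Uu
U/III-2 un II-2×II-1: UU|Uu
⇒ U over [I-1,I-2,II-1,II-2,II-3,II-4,III-1,III-2]: 16 consistent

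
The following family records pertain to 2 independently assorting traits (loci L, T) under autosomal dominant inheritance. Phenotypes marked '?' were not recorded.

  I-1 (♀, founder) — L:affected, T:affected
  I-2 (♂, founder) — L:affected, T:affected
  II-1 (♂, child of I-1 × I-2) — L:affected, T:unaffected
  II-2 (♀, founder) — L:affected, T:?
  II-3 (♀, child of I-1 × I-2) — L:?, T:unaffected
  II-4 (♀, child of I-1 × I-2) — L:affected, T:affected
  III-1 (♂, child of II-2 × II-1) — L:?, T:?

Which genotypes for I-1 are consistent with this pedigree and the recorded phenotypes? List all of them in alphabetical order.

L/I-1 aff ·: Ll|LL
L/I-2 aff ·: Ll|LL
L/II-1 aff I-1×I-2: Ll|LL
L/II-2 aff ·: Ll|LL
L/II-3 ? I-1×I-2: ll|Ll|LL
L/II-4 aff I-1×I-2: Ll|LL
L/III-1 ? II-2×II-1: ll|Ll|LL
⇒ L over [I-1,I-2,II-1,II-2,II-3,II-4,III-1]: 115 consistent
T/I-1 aff ·: Tt
T/I-2 aff ·: Tt
T/II-1 un I-1×I-2: tt
T/II-2 ? ·: tt|Tt|TT
T/II-3 un I-1×I-2: tt
T/II-4 aff I-1×I-2: Tt|TT
T/III-1 ? II-2×II-1: tt|Tt
⇒ T over [I-1,I-2,II-1,II-2,II-3,II-4,III-1]: 8 consistent

I-1 ∈ {LL Tt, Ll Tt}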